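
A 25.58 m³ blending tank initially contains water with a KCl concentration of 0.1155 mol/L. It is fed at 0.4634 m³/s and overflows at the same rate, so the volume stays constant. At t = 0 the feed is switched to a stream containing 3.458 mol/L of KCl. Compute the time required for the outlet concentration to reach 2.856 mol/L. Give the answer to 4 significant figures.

94.63 s

Species balance on the tank: V dC/dt = Q(C_in − C), so τ = V/Q = 55.2007 s.
C(t) = C_in + (C₀ − C_in) e^(−t/τ). Set C = 2.856 and solve for t:
e^(−t/τ) = (C − C_in)/(C₀ − C_in) = (2.856 − 3.458)/(0.1155 − 3.458) = 0.180105
t = −τ ln(…) = 55.2007 × 1.71422 = 94.6260 s.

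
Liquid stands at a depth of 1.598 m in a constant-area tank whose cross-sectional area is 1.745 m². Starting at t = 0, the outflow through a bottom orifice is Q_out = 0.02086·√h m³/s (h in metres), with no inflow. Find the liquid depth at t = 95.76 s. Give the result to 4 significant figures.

Unsteady balance on liquid volume: A dh/dt = −0.02086 √h.
This is separable: 2 d(√h)/dt = −0.02086/A, so √h = √h₀ − (0.02086/(2A)) t.
√h = √1.598 − 0.02086·95.76/(2·1.745) = 1.26412 − 0.572365 = 0.691755.
h = 0.691755² = 0.478525 m.

0.4785 m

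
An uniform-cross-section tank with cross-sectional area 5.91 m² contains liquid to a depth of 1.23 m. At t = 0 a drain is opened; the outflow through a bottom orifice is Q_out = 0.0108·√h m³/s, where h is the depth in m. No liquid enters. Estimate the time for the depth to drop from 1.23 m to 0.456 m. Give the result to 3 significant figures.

475 s

Accumulation of liquid (constant cross-section A): A dh/dt = −0.0108 √h.
Separate and integrate: 2(√h − √h₀) = −(0.0108/A) t.
t = 2A(√h₀ − √h)/0.0108 = 2·5.91·(√1.23 − √0.456)/0.0108
  = 11.820 × (1.1091 − 0.67528) / 0.0108 = 474.74 s.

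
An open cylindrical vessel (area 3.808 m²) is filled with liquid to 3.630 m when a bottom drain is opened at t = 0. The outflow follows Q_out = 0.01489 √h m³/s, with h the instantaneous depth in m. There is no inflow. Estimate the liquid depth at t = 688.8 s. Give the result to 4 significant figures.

0.3120 m

With no inflow, A dh/dt = −0.01489 √h.
∫ h^(−1/2) dh = −(0.01489/A) ∫ dt, giving 2√h = 2√h₀ − (0.01489/A) t.
√h = √3.630 − 0.01489·688.8/(2·3.808) = 1.90526 − 1.34667 = 0.558587.
h = 0.558587² = 0.312019 m.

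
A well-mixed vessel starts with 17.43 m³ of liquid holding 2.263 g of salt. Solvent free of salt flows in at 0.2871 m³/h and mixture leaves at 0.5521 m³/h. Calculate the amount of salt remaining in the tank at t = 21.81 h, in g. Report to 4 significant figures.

0.9776 g

Total volume: dV/dt = Q_in − Q_out = -0.265000 m³/h, so V(t) = 17.43 − 0.265000 t and V(21.81) = 11.6503 m³.
Solute balance: dm/dt = 0 − Q_out C = −Q_out m/V(t).
dm/m = −Q_out dt/(V₀ − 0.265000 t); integrating gives ln(m/m₀) = −(Q_out/(Q_in−Q_out)) ln(V/V₀).
m = m₀ (V₀/V)^(Q_out/(Q_in−Q_out)) = 2.263 × (17.43/11.6503)^(-2.08340) = 0.977635 g.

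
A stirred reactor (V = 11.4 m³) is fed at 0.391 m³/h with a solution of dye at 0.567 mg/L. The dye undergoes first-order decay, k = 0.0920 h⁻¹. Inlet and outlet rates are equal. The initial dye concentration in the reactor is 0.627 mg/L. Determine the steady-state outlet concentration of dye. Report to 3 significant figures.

V dC/dt = Q(C_in − C) − k V C.
Steady state (dC/dt = 0): C_ss = Q C_in/(Q + kV) = C_in/(1 + kV/Q).
C_ss = 0.391·0.567/(0.391 + 0.0920·11.4) = 0.22170/1.4398 = 0.15398 mg/L.

0.154 mg/L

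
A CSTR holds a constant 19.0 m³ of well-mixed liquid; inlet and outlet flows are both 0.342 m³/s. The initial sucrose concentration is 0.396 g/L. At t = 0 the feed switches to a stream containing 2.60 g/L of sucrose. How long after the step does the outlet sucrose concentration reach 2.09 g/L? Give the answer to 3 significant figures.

Species balance: V dC/dt = Q(C_in − C) ⇒ τ = V/Q = 55.556 s.
C(t) = C_in + (C₀ − C_in) e^(−t/τ). Set C = 2.09 and solve for t:
e^(−t/τ) = (C − C_in)/(C₀ − C_in) = (2.09 − 2.60)/(0.396 − 2.60) = 0.23140
t = −τ ln(…) = 55.556 × 1.4636 = 81.312 s.

81.3 s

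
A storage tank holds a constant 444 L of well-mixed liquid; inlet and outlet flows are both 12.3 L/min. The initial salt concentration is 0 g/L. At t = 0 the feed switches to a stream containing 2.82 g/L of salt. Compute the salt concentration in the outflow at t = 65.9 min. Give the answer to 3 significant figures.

2.37 g/L

Accumulation = in − out for the solute gives V dC/dt = Q(C_in − C).
So dC/dt = (C_in − C)/τ with τ = V/Q = 444/12.3 = 36.098 min.
This is linear first-order; C(t) = C_in + (C₀ − C_in) e^(−t/τ).
C(65.9) = 2.82 + (0 − 2.82)·e^(−65.9/36.098) = 2.82 + (-2.8200)·0.16112 = 2.3656 g/L.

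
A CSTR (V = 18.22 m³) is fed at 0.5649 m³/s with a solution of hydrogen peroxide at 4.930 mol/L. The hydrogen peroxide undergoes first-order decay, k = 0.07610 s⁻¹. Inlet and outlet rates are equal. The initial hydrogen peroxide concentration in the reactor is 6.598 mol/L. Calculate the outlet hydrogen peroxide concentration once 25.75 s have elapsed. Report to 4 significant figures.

1.755 mol/L

V dC/dt = Q(C_in − C) − k V C.
dC/dt = (Q/V) C_in − (Q/V + k) C; effective rate a = Q/V + k = 0.0310044 + 0.07610 = 0.107104 s⁻¹.
C_ss = Q C_in/(Q + kV) = 1.42713 mol/L; C(t) = C_ss + (C₀ − C_ss) e^(−a t).
C(25.75) = 1.42713 + (5.17087)·e^(−0.107104·25.75) = 1.42713 + (5.17087)·0.0634224 = 1.75508 mol/L.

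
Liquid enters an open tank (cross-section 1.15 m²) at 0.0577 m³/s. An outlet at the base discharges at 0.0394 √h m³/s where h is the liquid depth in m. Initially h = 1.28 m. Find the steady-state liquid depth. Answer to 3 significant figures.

2.14 m

A dh/dt = Q_in − 0.0394 √h. Steady state requires inflow = outflow:
Q_in = 0.0394 √h_ss ⇒ √h_ss = 0.0577/0.0394 = 1.4645.
h_ss = 1.4645² = 2.1447 m. (Since h₀ = 1.28 m < h_ss, the level will rise toward this value.)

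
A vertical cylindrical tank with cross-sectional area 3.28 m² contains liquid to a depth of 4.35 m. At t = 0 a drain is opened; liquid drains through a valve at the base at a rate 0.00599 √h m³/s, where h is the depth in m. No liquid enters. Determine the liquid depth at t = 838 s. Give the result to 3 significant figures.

1.74 m

With no inflow, A dh/dt = −0.00599 √h.
This is separable: 2 d(√h)/dt = −0.00599/A, so √h = √h₀ − (0.00599/(2A)) t.
√h = √4.35 − 0.00599·838/(2·3.28) = 2.0857 − 0.76519 = 1.3205.
h = 1.3205² = 1.7437 m.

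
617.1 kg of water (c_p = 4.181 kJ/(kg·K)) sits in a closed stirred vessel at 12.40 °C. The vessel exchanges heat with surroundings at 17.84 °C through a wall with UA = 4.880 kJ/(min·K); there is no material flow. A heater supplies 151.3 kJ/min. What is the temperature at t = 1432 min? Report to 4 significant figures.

Lumped-capacitance energy balance: M c_p dT/dt = UA(T_amb − T) + Q̇.
dT/dt = (T_ss − T)/τ with T_ss = T_amb + Q̇/UA = 17.84 + 151.3/4.880 = 48.8441 °C, τ = M c_p/UA = 617.1·4.181/4.880 = 528.708 min.
Integrating: T(t) = T_ss + (T₀ − T_ss) e^(−t/τ).
T(1432) = 48.8441 + (-36.4441)·0.0666374 = 46.4156 °C.

46.42 °C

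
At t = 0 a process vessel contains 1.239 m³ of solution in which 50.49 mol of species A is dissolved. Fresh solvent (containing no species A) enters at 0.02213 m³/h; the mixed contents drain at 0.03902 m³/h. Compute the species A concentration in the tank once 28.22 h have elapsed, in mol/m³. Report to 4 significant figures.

21.57 mol/m³

Total volume: dV/dt = Q_in − Q_out = -0.0168900 m³/h, so V(t) = 1.239 − 0.0168900 t and V(28.22) = 0.762364 m³.
No species A enters, so dm/dt = −Q_out · (m/V).
Separate: dm/m = −Q_out dt/V(t) ⇒ ln(m/m₀) = −(Q_out/(Q_in−Q_out)) ln(V/V₀).
m = m₀ (V₀/V)^(Q_out/(Q_in−Q_out)) = 50.49 × (1.239/0.762364)^(-2.31024) = 16.4420 mol.
C = m/V = 16.4420/0.762364 = 21.5671 mol/m³.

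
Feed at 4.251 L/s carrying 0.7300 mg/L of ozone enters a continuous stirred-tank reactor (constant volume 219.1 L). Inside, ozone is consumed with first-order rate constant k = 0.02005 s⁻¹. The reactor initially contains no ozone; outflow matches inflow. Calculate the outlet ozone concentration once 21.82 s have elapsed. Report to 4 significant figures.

V dC/dt = Q(C_in − C) − k V C.
dC/dt = (Q/V) C_in − (Q/V + k) C; effective rate a = Q/V + k = 0.0194021 + 0.02005 = 0.0394521 s⁻¹.
C_ss = Q C_in/(Q + kV) = 0.359006 mg/L; C(t) = C_ss + (C₀ − C_ss) e^(−a t).
C(21.82) = 0.359006 + (-0.359006)·e^(−0.0394521·21.82) = 0.359006 + (-0.359006)·0.422805 = 0.207216 mg/L.

0.2072 mg/L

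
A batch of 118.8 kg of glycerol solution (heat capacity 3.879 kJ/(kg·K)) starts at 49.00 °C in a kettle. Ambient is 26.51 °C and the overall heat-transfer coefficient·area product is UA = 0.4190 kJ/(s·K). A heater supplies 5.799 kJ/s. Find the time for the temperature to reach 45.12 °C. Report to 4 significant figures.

654.6 s

Lumped-capacitance energy balance: M c_p dT/dt = UA(T_amb − T) + Q̇.
τ = M c_p/UA = 1099.82 s; T_ss = T_amb + Q̇/UA = 26.51 + 5.799/0.4190 = 40.3501 °C.
T(t) = T_ss + (T₀ − T_ss)e^(−t/τ); set T = 45.12:
t = −τ ln[(T − T_ss)/(T₀ − T_ss)] = −1099.82 · ln(0.551440) = 654.638 s.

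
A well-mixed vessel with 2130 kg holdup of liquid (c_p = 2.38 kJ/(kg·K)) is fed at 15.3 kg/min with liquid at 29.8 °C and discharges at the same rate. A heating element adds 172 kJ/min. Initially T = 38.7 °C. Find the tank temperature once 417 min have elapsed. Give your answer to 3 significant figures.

34.7 °C

M c_p dT/dt = ṁ c_p (T_in − T) + Q̇.
Rearrange: dT/dt = (T_ss − T)/τ with τ = M/ṁ = 139.22 min and T_ss = T_in + Q̇/(ṁ c_p) = 34.523 °C.
This is linear first-order; T(t) = T_ss + (T₀ − T_ss) e^(−t/τ).
T(417) = 34.523 + (4.1765)·e^(−417/139.22) = 34.523 + (4.1765)·0.050019 = 34.732 °C.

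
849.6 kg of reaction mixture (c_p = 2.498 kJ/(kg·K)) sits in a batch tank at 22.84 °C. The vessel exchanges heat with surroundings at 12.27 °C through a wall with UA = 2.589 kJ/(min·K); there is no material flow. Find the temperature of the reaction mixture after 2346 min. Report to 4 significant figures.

First-law balance (no shaft work): M c_p dT/dt = −UA(T − T_amb).
dT/dt = (T_ss − T)/τ with T_ss = T_amb = 12.2700 °C, τ = M c_p/UA = 849.6·2.498/2.589 = 819.738 min.
This is linear first-order; T(t) = T_ss + (T₀ − T_ss) e^(−t/τ).
T(2346) = 12.2700 + (10.5700)·0.0571606 = 12.8742 °C.

12.87 °C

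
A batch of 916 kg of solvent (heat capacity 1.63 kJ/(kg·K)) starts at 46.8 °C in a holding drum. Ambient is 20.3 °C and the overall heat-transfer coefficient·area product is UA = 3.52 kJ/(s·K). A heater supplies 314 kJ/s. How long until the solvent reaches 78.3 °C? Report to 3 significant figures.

M c_p dT/dt = −UA(T − T_amb) + Q̇.
τ = M c_p/UA = 424.17 s; T_ss = T_amb + Q̇/UA = 20.3 + 314/3.52 = 109.50 °C.
T(t) = T_ss + (T₀ − T_ss)e^(−t/τ); set T = 78.3:
t = −τ ln[(T − T_ss)/(T₀ − T_ss)] = −424.17 · ln(0.49764) = 296.02 s.

296 s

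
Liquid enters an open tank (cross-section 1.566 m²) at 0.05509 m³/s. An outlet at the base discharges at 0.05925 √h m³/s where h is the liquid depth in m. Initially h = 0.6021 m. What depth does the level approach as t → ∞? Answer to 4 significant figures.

A dh/dt = Q_in − 0.05925 √h. Steady state requires inflow = outflow:
Q_in = 0.05925 √h_ss ⇒ √h_ss = 0.05509/0.05925 = 0.929789.
h_ss = 0.929789² = 0.864508 m. (Since h₀ = 0.6021 m < h_ss, the level will rise toward this value.)

0.8645 m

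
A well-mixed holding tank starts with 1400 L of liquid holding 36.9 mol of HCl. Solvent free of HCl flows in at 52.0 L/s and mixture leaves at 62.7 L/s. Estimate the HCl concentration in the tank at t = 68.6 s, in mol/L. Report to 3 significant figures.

0.000713 mol/L

Total volume: dV/dt = Q_in − Q_out = -10.700 L/s, so V(t) = 1400 − 10.700 t and V(68.6) = 665.98 L.
No HCl enters, so dm/dt = −Q_out · (m/V).
dm/m = −Q_out dt/(V₀ − 10.700 t); integrating gives ln(m/m₀) = −(Q_out/(Q_in−Q_out)) ln(V/V₀).
m = m₀ (V₀/V)^(Q_out/(Q_in−Q_out)) = 36.9 × (1400/665.98)^(-5.8598) = 0.47452 mol.
C = m/V = 0.47452/665.98 = 0.00071252 mol/L.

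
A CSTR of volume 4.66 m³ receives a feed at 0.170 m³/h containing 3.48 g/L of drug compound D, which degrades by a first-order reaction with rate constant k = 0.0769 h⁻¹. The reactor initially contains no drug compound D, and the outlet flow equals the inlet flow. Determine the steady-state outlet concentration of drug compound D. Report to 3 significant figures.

Species balance: V dC/dt = Q C_in − Q C − k V C.
Steady state (dC/dt = 0): C_ss = Q C_in/(Q + kV) = C_in/(1 + kV/Q).
C_ss = 0.170·3.48/(0.170 + 0.0769·4.66) = 0.59160/0.52835 = 1.1197 g/L.

1.12 g/L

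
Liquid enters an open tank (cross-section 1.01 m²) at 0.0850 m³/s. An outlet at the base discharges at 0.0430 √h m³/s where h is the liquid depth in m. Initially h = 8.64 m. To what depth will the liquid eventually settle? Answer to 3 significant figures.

3.91 m

Accumulation of liquid (constant cross-section A): A dh/dt = Q_in − 0.0430 √h. At steady state dh/dt = 0:
Q_in = 0.0430 √h_ss ⇒ √h_ss = 0.0850/0.0430 = 1.9767.
h_ss = 1.9767² = 3.9075 m. (Since h₀ = 8.64 m > h_ss, the level will fall toward this value.)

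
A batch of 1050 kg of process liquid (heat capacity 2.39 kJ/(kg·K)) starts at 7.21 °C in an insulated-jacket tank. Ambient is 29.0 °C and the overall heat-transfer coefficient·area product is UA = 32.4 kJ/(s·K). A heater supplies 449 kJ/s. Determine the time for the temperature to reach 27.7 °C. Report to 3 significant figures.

66.2 s

M c_p dT/dt = −UA(T − T_amb) + Q̇.
τ = M c_p/UA = 77.454 s; T_ss = T_amb + Q̇/UA = 29.0 + 449/32.4 = 42.858 °C.
T(t) = T_ss + (T₀ − T_ss)e^(−t/τ); set T = 27.7:
t = −τ ln[(T − T_ss)/(T₀ − T_ss)] = −77.454 · ln(0.42521) = 66.236 s.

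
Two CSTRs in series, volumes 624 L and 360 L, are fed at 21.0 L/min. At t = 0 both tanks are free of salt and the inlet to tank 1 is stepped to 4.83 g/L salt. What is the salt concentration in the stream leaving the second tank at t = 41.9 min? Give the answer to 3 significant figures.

2.61 g/L

Species balance on tank i: dCᵢ/dt = (Cᵢ₋₁ − Cᵢ)/τᵢ with τᵢ = Vᵢ/Q.
τ₁ = 624/21.0 = 29.714 min; τ₂ = 360/21.0 = 17.143 min.
Tank 1: C₁ = C_in(1 − e^(−t/τ₁)). Tank 2 (τ₁ ≠ τ₂): C₂ = C_in[1 − (τ₁ e^(−t/τ₁) − τ₂ e^(−t/τ₂))/(τ₁ − τ₂)].
At t = 41.9: e^(−t/τ₁) = 0.24412, e^(−t/τ₂) = 0.086798.
C₂ = 4.83·[1 − (29.714·0.24412 − 17.143·0.086798)/(12.571)] = 4.83·0.54135 = 2.6147 g/L.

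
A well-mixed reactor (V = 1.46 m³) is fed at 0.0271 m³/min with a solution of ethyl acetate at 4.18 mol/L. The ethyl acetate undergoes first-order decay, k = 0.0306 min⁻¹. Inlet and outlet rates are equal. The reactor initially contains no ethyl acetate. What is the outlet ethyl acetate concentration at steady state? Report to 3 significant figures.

Species balance: V dC/dt = Q C_in − Q C − k V C.
Steady state (dC/dt = 0): C_ss = Q C_in/(Q + kV) = C_in/(1 + kV/Q).
C_ss = 0.0271·4.18/(0.0271 + 0.0306·1.46) = 0.11328/0.071776 = 1.5782 mol/L.

1.58 mol/L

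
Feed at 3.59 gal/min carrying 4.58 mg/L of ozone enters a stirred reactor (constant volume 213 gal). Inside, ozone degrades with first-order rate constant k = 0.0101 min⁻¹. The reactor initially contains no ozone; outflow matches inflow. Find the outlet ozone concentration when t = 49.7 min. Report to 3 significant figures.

2.11 mg/L

V dC/dt = Q(C_in − C) − k V C.
This is linear with rate a = Q/V + k = 0.026954 min⁻¹.
C_ss = Q C_in/(Q + kV) = 2.8638 mg/L; C(t) = C_ss + (C₀ − C_ss) e^(−a t).
C(49.7) = 2.8638 + (-2.8638)·e^(−0.026954·49.7) = 2.8638 + (-2.8638)·0.26194 = 2.1137 mg/L.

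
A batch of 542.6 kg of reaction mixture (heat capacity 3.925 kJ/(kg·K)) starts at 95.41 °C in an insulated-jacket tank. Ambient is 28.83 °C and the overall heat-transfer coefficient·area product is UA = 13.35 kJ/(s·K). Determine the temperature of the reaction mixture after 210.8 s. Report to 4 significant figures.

Lumped-capacitance energy balance: M c_p dT/dt = UA(T_amb − T).
dT/dt = (T_ss − T)/τ with T_ss = T_amb = 28.8300 °C, τ = M c_p/UA = 542.6·3.925/13.35 = 159.528 s.
T approaches T_ss exponentially: T(t) = T_ss + (T₀ − T_ss) e^(−t/τ).
T(210.8) = 28.8300 + (66.5800)·0.266763 = 46.5911 °C.

46.59 °C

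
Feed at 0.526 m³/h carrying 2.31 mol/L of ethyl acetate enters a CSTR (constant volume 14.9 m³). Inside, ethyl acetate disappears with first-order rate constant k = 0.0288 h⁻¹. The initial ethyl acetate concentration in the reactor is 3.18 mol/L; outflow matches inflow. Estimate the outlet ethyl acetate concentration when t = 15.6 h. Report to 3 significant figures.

1.97 mol/L

Species balance: V dC/dt = Q C_in − Q C − k V C.
This is linear with rate a = Q/V + k = 0.064102 h⁻¹.
C_ss = Q C_in/(Q + kV) = 1.2722 mol/L; C(t) = C_ss + (C₀ − C_ss) e^(−a t).
C(15.6) = 1.2722 + (1.9078)·e^(−0.064102·15.6) = 1.2722 + (1.9078)·0.36788 = 1.9740 mol/L.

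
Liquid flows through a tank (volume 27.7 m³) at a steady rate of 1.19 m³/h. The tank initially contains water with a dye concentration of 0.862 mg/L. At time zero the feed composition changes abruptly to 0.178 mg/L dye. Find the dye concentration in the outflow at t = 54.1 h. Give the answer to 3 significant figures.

Transient balance on the dissolved component: V dC/dt = Q(C_in − C).
So dC/dt = (C_in − C)/τ with τ = V/Q = 27.7/1.19 = 23.277 h.
Solution: C(t) = C_in + (C₀ − C_in) e^(−t/τ).
C(54.1) = 0.178 + (0.862 − 0.178)·e^(−54.1/23.277) = 0.178 + (0.68400)·0.097866 = 0.24494 mg/L.

0.245 mg/L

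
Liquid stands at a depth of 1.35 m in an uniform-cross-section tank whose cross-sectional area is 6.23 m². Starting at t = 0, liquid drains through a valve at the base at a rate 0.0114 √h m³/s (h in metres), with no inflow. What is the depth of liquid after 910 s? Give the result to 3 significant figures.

A dh/dt = −Q_out = −0.0114 √h.
∫ h^(−1/2) dh = −(0.0114/A) ∫ dt, giving 2√h = 2√h₀ − (0.0114/A) t.
√h = √1.35 − 0.0114·910/(2·6.23) = 1.1619 − 0.83258 = 0.32931.
h = 0.32931² = 0.10845 m.

0.108 m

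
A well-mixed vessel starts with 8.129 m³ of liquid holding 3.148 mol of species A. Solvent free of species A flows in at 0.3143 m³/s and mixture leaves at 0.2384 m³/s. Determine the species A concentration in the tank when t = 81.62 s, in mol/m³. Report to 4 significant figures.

Let m(t) be the amount of species A. Volume: V(t) = V₀ + (Q_in − Q_out) t = 8.129 + 0.0759000 t; V(81.62) = 14.3240 m³.
No species A enters, so dm/dt = −Q_out · (m/V).
dm/m = −Q_out dt/(V₀ + 0.0759000 t); integrating gives ln(m/m₀) = −(Q_out/(Q_in−Q_out)) ln(V/V₀).
m = m₀ (V₀/V)^(Q_out/(Q_in−Q_out)) = 3.148 × (8.129/14.3240)^(3.14097) = 0.531219 mol.
C = m/V = 0.531219/14.3240 = 0.0370860 mol/m³.

0.03709 mol/m³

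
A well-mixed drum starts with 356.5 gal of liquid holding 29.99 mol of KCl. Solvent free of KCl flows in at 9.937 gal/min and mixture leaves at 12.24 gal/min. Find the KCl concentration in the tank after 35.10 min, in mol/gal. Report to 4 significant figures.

Let m(t) be the amount of KCl. Volume: V(t) = V₀ + (Q_in − Q_out) t = 356.5 − 2.30300 t; V(35.10) = 275.665 gal.
Solute balance: dm/dt = 0 − Q_out C = −Q_out m/V(t).
dm/m = −Q_out dt/(V₀ − 2.30300 t); integrating gives ln(m/m₀) = −(Q_out/(Q_in−Q_out)) ln(V/V₀).
m = m₀ (V₀/V)^(Q_out/(Q_in−Q_out)) = 29.99 × (356.5/275.665)^(-5.31481) = 7.64588 mol.
C = m/V = 7.64588/275.665 = 0.0277362 mol/gal.

0.02774 mol/gal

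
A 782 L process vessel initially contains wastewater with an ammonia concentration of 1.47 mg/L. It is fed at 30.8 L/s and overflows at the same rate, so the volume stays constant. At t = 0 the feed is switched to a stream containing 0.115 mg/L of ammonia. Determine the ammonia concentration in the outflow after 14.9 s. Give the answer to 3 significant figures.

0.868 mg/L

Species balance on the tank: V dC/dt = Q(C_in − C).
Rewrite as dC/dt + C/τ = C_in/τ, τ = V/Q = 25.390 s.
C approaches C_in exponentially: C(t) = C_in + (C₀ − C_in) e^(−t/τ).
C(14.9) = 0.115 + (1.47 − 0.115)·e^(−14.9/25.390) = 0.115 + (1.3550)·0.55607 = 0.86848 mg/L.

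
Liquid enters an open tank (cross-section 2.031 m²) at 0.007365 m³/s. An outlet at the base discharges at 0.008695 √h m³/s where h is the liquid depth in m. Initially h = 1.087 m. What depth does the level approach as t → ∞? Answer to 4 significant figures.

0.7175 m

Level balance: A dh/dt = 0.007365 − 0.008695 √h. Setting dh/dt = 0:
Q_in = 0.008695 √h_ss ⇒ √h_ss = 0.007365/0.008695 = 0.847039.
h_ss = 0.847039² = 0.717474 m. (Since h₀ = 1.087 m > h_ss, the level will fall toward this value.)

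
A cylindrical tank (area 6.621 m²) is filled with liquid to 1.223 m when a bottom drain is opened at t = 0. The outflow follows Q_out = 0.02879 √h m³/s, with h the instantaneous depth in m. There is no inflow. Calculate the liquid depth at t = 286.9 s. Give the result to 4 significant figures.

0.2325 m

A dh/dt = −Q_out = −0.02879 √h.
This is separable: 2 d(√h)/dt = −0.02879/A, so √h = √h₀ − (0.02879/(2A)) t.
√h = √1.223 − 0.02879·286.9/(2·6.621) = 1.10589 − 0.623762 = 0.482132.
h = 0.482132² = 0.232451 m.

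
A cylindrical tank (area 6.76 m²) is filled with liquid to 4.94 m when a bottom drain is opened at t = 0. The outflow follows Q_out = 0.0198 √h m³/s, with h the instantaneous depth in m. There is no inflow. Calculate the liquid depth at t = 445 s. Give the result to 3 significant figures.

With no inflow, A dh/dt = −0.0198 √h.
Separate and integrate: 2(√h − √h₀) = −(0.0198/A) t.
√h = √4.94 − 0.0198·445/(2·6.76) = 2.2226 − 0.65170 = 1.5709.
h = 1.5709² = 2.4678 m.

2.47 m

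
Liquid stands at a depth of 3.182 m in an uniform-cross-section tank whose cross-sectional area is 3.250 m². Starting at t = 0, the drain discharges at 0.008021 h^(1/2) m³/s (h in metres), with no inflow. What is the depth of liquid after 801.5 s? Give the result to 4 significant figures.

A dh/dt = −Q_out = −0.008021 √h.
∫ h^(−1/2) dh = −(0.008021/A) ∫ dt, giving 2√h = 2√h₀ − (0.008021/A) t.
√h = √3.182 − 0.008021·801.5/(2·3.250) = 1.78382 − 0.989051 = 0.794765.
h = 0.794765² = 0.631652 m.

0.6317 m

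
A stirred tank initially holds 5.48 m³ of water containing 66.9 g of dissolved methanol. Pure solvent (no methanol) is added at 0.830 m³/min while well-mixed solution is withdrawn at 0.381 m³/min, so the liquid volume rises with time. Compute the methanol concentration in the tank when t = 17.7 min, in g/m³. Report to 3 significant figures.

2.33 g/m³

Let m(t) be the amount of methanol. Volume: V(t) = V₀ + (Q_in − Q_out) t = 5.48 + 0.44900 t; V(17.7) = 13.427 m³.
Species balance (pure solvent in): dm/dt = −Q_out · m/V(t).
dm/m = −Q_out dt/(V₀ + 0.44900 t); integrating gives ln(m/m₀) = −(Q_out/(Q_in−Q_out)) ln(V/V₀).
m = m₀ (V₀/V)^(Q_out/(Q_in−Q_out)) = 66.9 × (5.48/13.427)^(0.84855) = 31.273 g.
C = m/V = 31.273/13.427 = 2.3290 g/m³.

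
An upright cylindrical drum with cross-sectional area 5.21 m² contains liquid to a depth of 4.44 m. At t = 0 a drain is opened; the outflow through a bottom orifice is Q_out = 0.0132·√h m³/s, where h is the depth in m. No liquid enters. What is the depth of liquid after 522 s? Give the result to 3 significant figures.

Volume balance on the tank: A dh/dt = −0.0132 √h.
This is separable: 2 d(√h)/dt = −0.0132/A, so √h = √h₀ − (0.0132/(2A)) t.
√h = √4.44 − 0.0132·522/(2·5.21) = 2.1071 − 0.66127 = 1.4459.
h = 1.4459² = 2.0905 m.

2.09 m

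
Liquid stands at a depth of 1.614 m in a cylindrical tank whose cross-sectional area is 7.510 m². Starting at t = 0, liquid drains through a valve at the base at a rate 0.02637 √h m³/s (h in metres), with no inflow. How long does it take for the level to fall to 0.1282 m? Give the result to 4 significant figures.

519.7 s

With no inflow, A dh/dt = −0.02637 √h.
This is separable: 2 d(√h)/dt = −0.02637/A, so √h = √h₀ − (0.02637/(2A)) t.
t = 2A(√h₀ − √h)/0.02637 = 2·7.510·(√1.614 − √0.1282)/0.02637
  = 15.0200 × (1.27043 − 0.358050) / 0.02637 = 519.681 s.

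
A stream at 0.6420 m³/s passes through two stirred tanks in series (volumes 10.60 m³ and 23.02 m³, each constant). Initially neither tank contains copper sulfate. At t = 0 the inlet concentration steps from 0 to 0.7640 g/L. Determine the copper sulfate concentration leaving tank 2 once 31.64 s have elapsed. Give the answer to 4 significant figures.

0.2740 g/L

Species balance on tank i: dCᵢ/dt = (Cᵢ₋₁ − Cᵢ)/τᵢ with τᵢ = Vᵢ/Q.
τ₁ = 10.60/0.6420 = 16.5109 s; τ₂ = 23.02/0.6420 = 35.8567 s.
Solving the cascade with C₁(0)=C₂(0)=0 gives C₂(t) = C_in[1 − (τ₁ e^(−t/τ₁) − τ₂ e^(−t/τ₂))/(τ₁ − τ₂)].
At t = 31.64: e^(−t/τ₁) = 0.147149, e^(−t/τ₂) = 0.413788.
C₂ = 0.7640·[1 − (16.5109·0.147149 − 35.8567·0.413788)/(-19.3458)] = 0.7640·0.358646 = 0.274005 g/L.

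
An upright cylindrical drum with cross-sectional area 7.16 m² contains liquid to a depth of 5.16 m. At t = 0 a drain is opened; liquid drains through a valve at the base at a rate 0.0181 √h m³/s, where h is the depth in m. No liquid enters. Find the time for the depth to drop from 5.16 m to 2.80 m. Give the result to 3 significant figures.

473 s

Volume balance on the tank: A dh/dt = −0.0181 √h.
Separate and integrate: 2(√h − √h₀) = −(0.0181/A) t.
t = 2A(√h₀ − √h)/0.0181 = 2·7.16·(√5.16 − √2.80)/0.0181
  = 14.320 × (2.2716 − 1.6733) / 0.0181 = 473.31 s.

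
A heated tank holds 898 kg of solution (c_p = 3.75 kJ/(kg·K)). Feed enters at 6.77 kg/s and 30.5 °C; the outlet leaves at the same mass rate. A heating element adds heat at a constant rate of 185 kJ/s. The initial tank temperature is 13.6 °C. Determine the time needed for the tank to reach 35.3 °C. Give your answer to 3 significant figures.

302 s

M c_p dT/dt = ṁ c_p (T_in − T) + Q̇.
τ = M/ṁ = 132.64 s; T_ss = T_in + Q̇/(ṁ c_p) = 37.787 °C.
T(t) = T_ss + (T₀ − T_ss) e^(−t/τ). Set T = 35.3:
e^(−t/τ) = (35.3 − 37.787)/(13.6 − 37.787) = 0.10283
t = −132.64 · ln(0.10283) = 301.73 s.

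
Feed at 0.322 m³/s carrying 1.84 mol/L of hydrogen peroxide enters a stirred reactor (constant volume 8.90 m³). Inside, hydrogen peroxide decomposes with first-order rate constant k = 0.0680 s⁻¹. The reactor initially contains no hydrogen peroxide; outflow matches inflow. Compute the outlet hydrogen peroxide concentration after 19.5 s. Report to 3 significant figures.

V dC/dt = Q(C_in − C) − k V C.
This is linear with rate a = Q/V + k = 0.10418 s⁻¹.
C_ss = Q C_in/(Q + kV) = 0.63900 mol/L; C(t) = C_ss + (C₀ − C_ss) e^(−a t).
C(19.5) = 0.63900 + (-0.63900)·e^(−0.10418·19.5) = 0.63900 + (-0.63900)·0.13114 = 0.55520 mol/L.

0.555 mol/L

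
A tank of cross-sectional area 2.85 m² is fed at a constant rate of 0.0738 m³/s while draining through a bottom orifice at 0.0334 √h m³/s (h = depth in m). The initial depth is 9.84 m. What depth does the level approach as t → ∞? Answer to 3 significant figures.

A dh/dt = Q_in − 0.0334 √h. Steady state requires inflow = outflow:
Q_in = 0.0334 √h_ss ⇒ √h_ss = 0.0738/0.0334 = 2.2096.
h_ss = 2.2096² = 4.8822 m. (Since h₀ = 9.84 m > h_ss, the level will fall toward this value.)

4.88 m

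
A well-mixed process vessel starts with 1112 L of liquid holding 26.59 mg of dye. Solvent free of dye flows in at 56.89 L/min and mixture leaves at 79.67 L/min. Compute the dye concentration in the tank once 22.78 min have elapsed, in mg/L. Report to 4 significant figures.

0.004976 mg/L

Total volume: dV/dt = Q_in − Q_out = -22.7800 L/min, so V(t) = 1112 − 22.7800 t and V(22.78) = 593.072 L.
Species balance (pure solvent in): dm/dt = −Q_out · m/V(t).
Separate: dm/m = −Q_out dt/V(t) ⇒ ln(m/m₀) = −(Q_out/(Q_in−Q_out)) ln(V/V₀).
m = m₀ (V₀/V)^(Q_out/(Q_in−Q_out)) = 26.59 × (1112/593.072)^(-3.49737) = 2.95084 mg.
C = m/V = 2.95084/593.072 = 0.00497552 mg/L.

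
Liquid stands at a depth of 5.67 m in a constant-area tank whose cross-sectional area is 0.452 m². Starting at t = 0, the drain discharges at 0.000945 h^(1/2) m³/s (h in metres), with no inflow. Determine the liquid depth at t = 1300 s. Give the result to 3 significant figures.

Volume balance on the tank: A dh/dt = −0.000945 √h.
∫ h^(−1/2) dh = −(0.000945/A) ∫ dt, giving 2√h = 2√h₀ − (0.000945/A) t.
√h = √5.67 − 0.000945·1300/(2·0.452) = 2.3812 − 1.3590 = 1.0222.
h = 1.0222² = 1.0449 m.

1.04 m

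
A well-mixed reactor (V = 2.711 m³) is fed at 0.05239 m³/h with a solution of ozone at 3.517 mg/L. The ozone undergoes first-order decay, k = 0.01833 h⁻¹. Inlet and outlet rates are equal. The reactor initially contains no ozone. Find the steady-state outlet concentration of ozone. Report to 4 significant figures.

1.805 mg/L

V dC/dt = Q(C_in − C) − k V C.
Steady state (dC/dt = 0): C_ss = Q C_in/(Q + kV) = C_in/(1 + kV/Q).
C_ss = 0.05239·3.517/(0.05239 + 0.01833·2.711) = 0.184256/0.102083 = 1.80497 mg/L.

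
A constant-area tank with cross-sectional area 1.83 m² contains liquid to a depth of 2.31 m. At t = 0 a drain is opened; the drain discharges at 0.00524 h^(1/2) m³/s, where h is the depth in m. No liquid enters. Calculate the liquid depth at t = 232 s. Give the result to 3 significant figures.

Mass balance (ρ constant): A dh/dt = −0.00524 √h.
Separate and integrate: 2(√h − √h₀) = −(0.00524/A) t.
√h = √2.31 − 0.00524·232/(2·1.83) = 1.5199 − 0.33215 = 1.1877.
h = 1.1877² = 1.4107 m.

1.41 m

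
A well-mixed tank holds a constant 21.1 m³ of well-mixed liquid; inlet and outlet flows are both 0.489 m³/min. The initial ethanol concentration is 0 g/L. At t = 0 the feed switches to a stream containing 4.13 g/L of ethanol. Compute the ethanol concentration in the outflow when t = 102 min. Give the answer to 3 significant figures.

Species balance on the tank: V dC/dt = Q(C_in − C).
Time constant τ = V/Q = 21.1/0.489 = 43.149 min.
C approaches C_in exponentially: C(t) = C_in + (C₀ − C_in) e^(−t/τ).
C(102) = 4.13 + (0 − 4.13)·e^(−102/43.149) = 4.13 + (-4.1300)·0.094054 = 3.7416 g/L.

3.74 g/L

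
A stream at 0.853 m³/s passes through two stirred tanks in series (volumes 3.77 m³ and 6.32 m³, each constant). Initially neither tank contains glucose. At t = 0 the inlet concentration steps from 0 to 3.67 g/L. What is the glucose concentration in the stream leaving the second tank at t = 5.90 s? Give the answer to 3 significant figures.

Each tank obeys Vᵢ dCᵢ/dt = Q(Cᵢ₋₁ − Cᵢ), so τᵢ = Vᵢ/Q.
τ₁ = 3.77/0.853 = 4.4197 s; τ₂ = 6.32/0.853 = 7.4091 s.
Tank 1: C₁ = C_in(1 − e^(−t/τ₁)). Tank 2 (τ₁ ≠ τ₂): C₂ = C_in[1 − (τ₁ e^(−t/τ₁) − τ₂ e^(−t/τ₂))/(τ₁ − τ₂)].
At t = 5.90: e^(−t/τ₁) = 0.26318, e^(−t/τ₂) = 0.45099.
C₂ = 3.67·[1 − (4.4197·0.26318 − 7.4091·0.45099)/(-2.9894)] = 3.67·0.27134 = 0.99583 g/L.

0.996 g/L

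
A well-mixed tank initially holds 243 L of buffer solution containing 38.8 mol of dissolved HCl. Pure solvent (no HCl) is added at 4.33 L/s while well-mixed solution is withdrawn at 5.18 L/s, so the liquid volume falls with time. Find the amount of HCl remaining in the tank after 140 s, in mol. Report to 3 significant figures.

0.643 mol

Total volume: dV/dt = Q_in − Q_out = -0.85000 L/s, so V(t) = 243 − 0.85000 t and V(140) = 124.00 L.
Solute balance: dm/dt = 0 − Q_out C = −Q_out m/V(t).
dm/m = −Q_out dt/(V₀ − 0.85000 t); integrating gives ln(m/m₀) = −(Q_out/(Q_in−Q_out)) ln(V/V₀).
m = m₀ (V₀/V)^(Q_out/(Q_in−Q_out)) = 38.8 × (243/124.00)^(-6.0941) = 0.64302 mol.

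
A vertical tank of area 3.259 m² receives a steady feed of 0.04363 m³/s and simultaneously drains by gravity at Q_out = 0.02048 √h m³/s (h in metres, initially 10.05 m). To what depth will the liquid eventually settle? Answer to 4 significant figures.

4.538 m

Level balance: A dh/dt = 0.04363 − 0.02048 √h. Setting dh/dt = 0:
Q_in = 0.02048 √h_ss ⇒ √h_ss = 0.04363/0.02048 = 2.13037.
h_ss = 2.13037² = 4.53848 m. (Since h₀ = 10.05 m > h_ss, the level will fall toward this value.)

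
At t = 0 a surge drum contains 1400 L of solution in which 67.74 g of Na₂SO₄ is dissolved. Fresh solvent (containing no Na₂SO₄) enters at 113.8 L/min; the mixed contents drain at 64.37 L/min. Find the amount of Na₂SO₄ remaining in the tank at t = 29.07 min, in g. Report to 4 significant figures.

Total volume: dV/dt = Q_in − Q_out = 49.4300 L/min, so V(t) = 1400 + 49.4300 t and V(29.07) = 2836.93 L.
Solute balance: dm/dt = 0 − Q_out C = −Q_out m/V(t).
Separate: dm/m = −Q_out dt/V(t) ⇒ ln(m/m₀) = −(Q_out/(Q_in−Q_out)) ln(V/V₀).
m = m₀ (V₀/V)^(Q_out/(Q_in−Q_out)) = 67.74 × (1400/2836.93)^(1.30225) = 27.0035 g.

27.00 g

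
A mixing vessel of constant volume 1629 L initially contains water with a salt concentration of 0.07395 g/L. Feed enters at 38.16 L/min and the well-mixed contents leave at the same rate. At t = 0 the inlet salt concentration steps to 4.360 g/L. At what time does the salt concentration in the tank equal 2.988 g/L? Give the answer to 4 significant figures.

48.63 min

Species balance: V dC/dt = Q(C_in − C) ⇒ τ = V/Q = 42.6887 min.
C(t) = C_in + (C₀ − C_in) e^(−t/τ). Set C = 2.988 and solve for t:
e^(−t/τ) = (C − C_in)/(C₀ − C_in) = (2.988 − 4.360)/(0.07395 − 4.360) = 0.320108
t = −τ ln(…) = 42.6887 × 1.13910 = 48.6265 min.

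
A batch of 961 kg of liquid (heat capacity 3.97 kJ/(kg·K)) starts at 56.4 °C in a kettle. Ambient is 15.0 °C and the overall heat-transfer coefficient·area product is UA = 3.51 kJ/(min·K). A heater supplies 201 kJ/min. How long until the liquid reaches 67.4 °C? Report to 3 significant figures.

1280 min

M c_p dT/dt = −UA(T − T_amb) + Q̇.
τ = M c_p/UA = 1086.9 min; T_ss = T_amb + Q̇/UA = 15.0 + 201/3.51 = 72.265 °C.
T(t) = T_ss + (T₀ − T_ss)e^(−t/τ); set T = 67.4:
t = −τ ln[(T − T_ss)/(T₀ − T_ss)] = −1086.9 · ln(0.30665) = 1284.8 min.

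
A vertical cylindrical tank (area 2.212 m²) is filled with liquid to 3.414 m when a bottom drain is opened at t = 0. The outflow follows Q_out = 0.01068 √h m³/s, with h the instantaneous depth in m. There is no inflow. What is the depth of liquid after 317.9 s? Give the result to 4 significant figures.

1.167 m

With no inflow, A dh/dt = −0.01068 √h.
Separate and integrate: 2(√h − √h₀) = −(0.01068/A) t.
√h = √3.414 − 0.01068·317.9/(2·2.212) = 1.84770 − 0.767444 = 1.08026.
h = 1.08026² = 1.16696 m.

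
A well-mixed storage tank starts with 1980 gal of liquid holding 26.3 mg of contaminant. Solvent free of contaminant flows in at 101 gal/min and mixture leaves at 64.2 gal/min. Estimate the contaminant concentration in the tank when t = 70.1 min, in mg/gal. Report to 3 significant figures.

0.00135 mg/gal

Total volume: dV/dt = Q_in − Q_out = 36.800 gal/min, so V(t) = 1980 + 36.800 t and V(70.1) = 4559.7 gal.
No contaminant enters, so dm/dt = −Q_out · (m/V).
dm/m = −Q_out dt/(V₀ + 36.800 t); integrating gives ln(m/m₀) = −(Q_out/(Q_in−Q_out)) ln(V/V₀).
m = m₀ (V₀/V)^(Q_out/(Q_in−Q_out)) = 26.3 × (1980/4559.7)^(1.7446) = 6.1370 mg.
C = m/V = 6.1370/4559.7 = 0.0013459 mg/gal.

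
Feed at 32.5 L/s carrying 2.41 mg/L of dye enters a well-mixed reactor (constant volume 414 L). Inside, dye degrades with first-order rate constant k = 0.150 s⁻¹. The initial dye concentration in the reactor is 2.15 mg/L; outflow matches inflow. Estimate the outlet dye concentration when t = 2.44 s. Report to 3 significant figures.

Accumulation = in − out − consumed: V dC/dt = Q C_in − Q C − k V C.
This is linear with rate a = Q/V + k = 0.22850 s⁻¹.
C_ss = Q C_in/(Q + kV) = 0.82796 mg/L; C(t) = C_ss + (C₀ − C_ss) e^(−a t).
C(2.44) = 0.82796 + (1.3220)·e^(−0.22850·2.44) = 0.82796 + (1.3220)·0.57261 = 1.5850 mg/L.

1.58 mg/L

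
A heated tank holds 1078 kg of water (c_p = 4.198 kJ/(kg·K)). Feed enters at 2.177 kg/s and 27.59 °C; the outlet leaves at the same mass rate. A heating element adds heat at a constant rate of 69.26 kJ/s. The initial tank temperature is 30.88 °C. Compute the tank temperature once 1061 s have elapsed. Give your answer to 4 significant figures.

34.67 °C

M c_p dT/dt = ṁ c_p (T_in − T) + Q̇.
τ = M/ṁ = 495.177 s; T_ss = T_in + Q̇/(ṁ c_p) = 27.59 + 69.26/(2.177·4.198) = 35.1685 °C.
Integrating: T(t) = T_ss + (T₀ − T_ss) e^(−t/τ).
T(1061) = 35.1685 + (-4.28847)·e^(−1061/495.177) = 35.1685 + (-4.28847)·0.117341 = 34.6653 °C.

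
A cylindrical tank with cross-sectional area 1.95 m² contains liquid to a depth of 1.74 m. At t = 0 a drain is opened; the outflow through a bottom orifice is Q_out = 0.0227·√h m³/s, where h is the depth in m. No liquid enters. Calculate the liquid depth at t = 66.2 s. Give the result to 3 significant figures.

0.872 m

With no inflow, A dh/dt = −0.0227 √h.
Separate and integrate: 2(√h − √h₀) = −(0.0227/A) t.
√h = √1.74 − 0.0227·66.2/(2·1.95) = 1.3191 − 0.38532 = 0.93377.
h = 0.93377² = 0.87193 m.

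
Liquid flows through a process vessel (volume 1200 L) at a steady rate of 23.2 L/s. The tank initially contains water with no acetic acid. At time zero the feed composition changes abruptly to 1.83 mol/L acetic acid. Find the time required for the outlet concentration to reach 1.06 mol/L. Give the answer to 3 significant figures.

Accumulation = in − out for the solute gives V dC/dt = Q(C_in − C), so τ = V/Q = 51.724 s.
C(t) = C_in + (C₀ − C_in) e^(−t/τ). Set C = 1.06 and solve for t:
e^(−t/τ) = (C − C_in)/(C₀ − C_in) = (1.06 − 1.83)/(0 − 1.83) = 0.42077
t = −τ ln(…) = 51.724 × 0.86568 = 44.777 s.

44.8 s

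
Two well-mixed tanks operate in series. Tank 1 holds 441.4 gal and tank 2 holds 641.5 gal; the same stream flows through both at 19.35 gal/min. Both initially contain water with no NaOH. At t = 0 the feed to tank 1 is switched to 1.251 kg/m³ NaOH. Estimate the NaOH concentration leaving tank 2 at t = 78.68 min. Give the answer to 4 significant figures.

Species balance on tank i: dCᵢ/dt = (Cᵢ₋₁ − Cᵢ)/τᵢ with τᵢ = Vᵢ/Q.
τ₁ = 441.4/19.35 = 22.8114 min; τ₂ = 641.5/19.35 = 33.1525 min.
Tank 1: C₁ = C_in(1 − e^(−t/τ₁)). Tank 2 (τ₁ ≠ τ₂): C₂ = C_in[1 − (τ₁ e^(−t/τ₁) − τ₂ e^(−t/τ₂))/(τ₁ − τ₂)].
At t = 78.68: e^(−t/τ₁) = 0.0317724, e^(−t/τ₂) = 0.0931748.
C₂ = 1.251·[1 − (22.8114·0.0317724 − 33.1525·0.0931748)/(-10.3411)] = 1.251·0.771378 = 0.964994 kg/m³.

0.9650 kg/m³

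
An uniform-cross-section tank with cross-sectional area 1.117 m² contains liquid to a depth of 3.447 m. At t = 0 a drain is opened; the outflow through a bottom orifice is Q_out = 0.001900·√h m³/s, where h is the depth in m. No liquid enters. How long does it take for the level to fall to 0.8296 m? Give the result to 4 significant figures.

A dh/dt = −Q_out = −0.001900 √h.
This is separable: 2 d(√h)/dt = −0.001900/A, so √h = √h₀ − (0.001900/(2A)) t.
t = 2A(√h₀ − √h)/0.001900 = 2·1.117·(√3.447 − √0.8296)/0.001900
  = 2.23400 × (1.85661 − 0.910824) / 0.001900 = 1112.05 s.

1112 s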